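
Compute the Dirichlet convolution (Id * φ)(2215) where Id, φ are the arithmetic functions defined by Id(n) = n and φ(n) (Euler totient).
(Id * φ)(2215) = 7965

Divisors of 2215: [1, 5, 443, 2215]. For each d | 2215:
  d = 1: Id(1) · φ(2215/1) = 1 · 1768 = 1768
  d = 5: Id(5) · φ(2215/5) = 5 · 442 = 2210
  d = 443: Id(443) · φ(2215/443) = 443 · 4 = 1772
  d = 2215: Id(2215) · φ(2215/2215) = 2215 · 1 = 2215
Summing: (Id * φ)(2215) = 1768 + 2210 + 1772 + 2215 = 7965.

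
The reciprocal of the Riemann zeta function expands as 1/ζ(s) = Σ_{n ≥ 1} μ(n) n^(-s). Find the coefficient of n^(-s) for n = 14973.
μ(14973) = 1

Factor n = 14973 = 3 · 7 · 23 · 31. μ(n) = 0 if any exponent ≥ 2 (not squarefree); otherwise μ(n) = (−1)^{ω(n)} where ω(n) is the number of distinct prime factors. Applying: μ(14973) = 1.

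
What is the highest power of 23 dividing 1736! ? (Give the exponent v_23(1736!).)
v_23(1736!) = 78

Legendre's formula: v_p(n!) = Σ_{k ≥ 1} ⌊n / p^k⌋. For p = 23, n = 1736, the terms are:
  ⌊1736/23^1⌋ = ⌊1736/23⌋ = 75
  ⌊1736/23^2⌋ = ⌊1736/529⌋ = 3
(the next term ⌊1736/23^3⌋ = 0, terminating the sum). Summing: v_23(1736!) = 75 + 3 = 78.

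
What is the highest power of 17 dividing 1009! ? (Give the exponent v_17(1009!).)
v_17(1009!) = 62

Legendre's formula: v_p(n!) = Σ_{k ≥ 1} ⌊n / p^k⌋. For p = 17, n = 1009, the terms are:
  ⌊1009/17^1⌋ = ⌊1009/17⌋ = 59
  ⌊1009/17^2⌋ = ⌊1009/289⌋ = 3
(the next term ⌊1009/17^3⌋ = 0, terminating the sum). Summing: v_17(1009!) = 59 + 3 = 62.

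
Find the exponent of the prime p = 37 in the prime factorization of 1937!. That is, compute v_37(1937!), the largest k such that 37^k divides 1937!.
v_37(1937!) = 53

Legendre's formula: v_p(n!) = Σ_{k ≥ 1} ⌊n / p^k⌋. For p = 37, n = 1937, the terms are:
  ⌊1937/37^1⌋ = ⌊1937/37⌋ = 52
  ⌊1937/37^2⌋ = ⌊1937/1369⌋ = 1
(the next term ⌊1937/37^3⌋ = 0, terminating the sum). Summing: v_37(1937!) = 52 + 1 = 53.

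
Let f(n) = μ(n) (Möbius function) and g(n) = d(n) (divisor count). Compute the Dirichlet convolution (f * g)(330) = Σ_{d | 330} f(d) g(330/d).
(μ * d)(330) = 1

Divisors of 330: [1, 2, 3, 5, 6, 10, 11, 15, 22, 30, 33, 55, 66, 110, 165, 330]. For each d | 330:
  d = 1: μ(1) · d(330/1) = 1 · 16 = 16
  d = 2: μ(2) · d(330/2) = -1 · 8 = -8
  d = 3: μ(3) · d(330/3) = -1 · 8 = -8
  d = 5: μ(5) · d(330/5) = -1 · 8 = -8
  d = 6: μ(6) · d(330/6) = 1 · 4 = 4
  d = 10: μ(10) · d(330/10) = 1 · 4 = 4
  d = 11: μ(11) · d(330/11) = -1 · 8 = -8
  d = 15: μ(15) · d(330/15) = 1 · 4 = 4
  d = 22: μ(22) · d(330/22) = 1 · 4 = 4
  d = 30: μ(30) · d(330/30) = -1 · 2 = -2
  d = 33: μ(33) · d(330/33) = 1 · 4 = 4
  d = 55: μ(55) · d(330/55) = 1 · 4 = 4
  d = 66: μ(66) · d(330/66) = -1 · 2 = -2
  d = 110: μ(110) · d(330/110) = -1 · 2 = -2
  d = 165: μ(165) · d(330/165) = -1 · 2 = -2
  d = 330: μ(330) · d(330/330) = 1 · 1 = 1
Summing: (μ * d)(330) = 16 + -8 + -8 + -8 + 4 + 4 + -8 + 4 + 4 + -2 + 4 + 4 + -2 + -2 + -2 + 1 = 1.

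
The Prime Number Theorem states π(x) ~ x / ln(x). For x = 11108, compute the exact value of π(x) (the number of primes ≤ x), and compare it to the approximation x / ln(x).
π(11108) = 1345;  x/ln(x) ≈ 1192.43;  relative error ≈ 11.34%.

Directly count primes up to 11108: π(11108) = 1345. The PNT approximation gives 11108/ln(11108) ≈ 11108/9.31542 ≈ 1192.43. Relative error (π(x) − x/ln(x)) / π(x) ≈ 11.34%; the approximation is known to undercount slightly (Li(x) is a better estimate).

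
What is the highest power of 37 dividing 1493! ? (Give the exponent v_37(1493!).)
v_37(1493!) = 41

Legendre's formula: v_p(n!) = Σ_{k ≥ 1} ⌊n / p^k⌋. For p = 37, n = 1493, the terms are:
  ⌊1493/37^1⌋ = ⌊1493/37⌋ = 40
  ⌊1493/37^2⌋ = ⌊1493/1369⌋ = 1
(the next term ⌊1493/37^3⌋ = 0, terminating the sum). Summing: v_37(1493!) = 40 + 1 = 41.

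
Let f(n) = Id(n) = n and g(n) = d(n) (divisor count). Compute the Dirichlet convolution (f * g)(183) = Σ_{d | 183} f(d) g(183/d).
(Id * d)(183) = 315

Divisors of 183: [1, 3, 61, 183]. For each d | 183:
  d = 1: Id(1) · d(183/1) = 1 · 4 = 4
  d = 3: Id(3) · d(183/3) = 3 · 2 = 6
  d = 61: Id(61) · d(183/61) = 61 · 2 = 122
  d = 183: Id(183) · d(183/183) = 183 · 1 = 183
Summing: (Id * d)(183) = 4 + 6 + 122 + 183 = 315.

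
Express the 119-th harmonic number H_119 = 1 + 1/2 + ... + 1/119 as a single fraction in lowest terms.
H_119 = 93164933029543732588289222815367988877515840444049/17379782769567790172972927968296006432665936992320

Direct summation: H_119 = 1 + 1/2 + ... + 1/119. The least common denominator is lcm(1, ..., 119) = 955888052326228459513511038256280353796626534577600; over this denominator the numerator is 955888052326228459513511038256280353796626534577600 + 477944026163114229756755519128140176898313267288800 + 318629350775409486504503679418760117932208844859200 + 238972013081557114878377759564070088449156633644400 + 191177610465245691902702207651256070759325306915520 + 159314675387704743252251839709380058966104422429600 + 136555436046604065644787291179468621970946647796800 + 119486006540778557439188879782035044224578316822200 + 106209783591803162168167893139586705977402948286400 + 95588805232622845951351103825628035379662653457760 + 86898913847838950864864639841480032163329684961600 + 79657337693852371626125919854690029483052211214800 + 73529850178940650731808541404329257984355887275200 + 68277718023302032822393645589734310985473323898400 + 63725870155081897300900735883752023586441768971840 + 59743003270389278719594439891017522112289158411100 + 56228708960366379971383002250369432576272149092800 + 53104891795901581084083946569793352988701474143200 + 50309897490854129448079528329277913357717186030400 + 47794402616311422975675551912814017689831326728880 + 45518478682201355214929097059822873990315549265600 + 43449456923919475432432319920740016081664842480800 + 41560350101140367804935262532881754512896805851200 + 39828668846926185813062959927345014741526105607400 + 38235522093049138380540441530251214151865061383104 + 36764925089470325365904270702164628992177943637600 + 35403261197267720722722631046528901992467649428800 + 34138859011651016411196822794867155492736661949200 + 32961656976766498603914173732975184613676777054400 + 31862935077540948650450367941876011793220884485920 + 30835098462136401919790678653428398509568597889600 + 29871501635194639359797219945508761056144579205550 + 28966304615946316954954879947160010721109894987200 + 28114354480183189985691501125184716288136074546400 + 27311087209320813128957458235893724394189329559360 + 26552445897950790542041973284896676494350737071600 + 25834812225033201608473271304223793345854771204800 + 25154948745427064724039764164638956678858593015200 + 24509950059646883577269513801443085994785295758400 + 23897201308155711487837775956407008844915663364440 + 23314342739664108768622220445275130580405525233600 + 22759239341100677607464548529911436995157774632800 + 22229954705261126965430489261773961716200617083200 + 21724728461959737716216159960370008040832421240400 + 21241956718360632433633578627917341195480589657280 + 20780175050570183902467631266440877256448402925600 + 20338043666515499138585341239495326676523968820800 + 19914334423463092906531479963672507370763052803700 + 19507919435229152234969613025638374567278092542400 + 19117761046524569190270220765125607075932530691552 + 18742902986788793323794334083456477525424049697600 + 18382462544735162682952135351082314496088971818800 + 18035623628796763387047378080307176486728802539200 + 17701630598633860361361315523264450996233824714400 + 17379782769567790172972927968296006432665936992320 + 17069429505825508205598411397433577746368330974600 + 16769965830284709816026509443092637785905728676800 + 16480828488383249301957086866487592306838388527200 + 16201492412308956940906966750106446674519093806400 + 15931467538770474325225183970938005896610442242960 + 15670295939774237041205098987807874652403713681600 + 15417549231068200959895339326714199254784298944800 + 15172826227400451738309699019940957996771849755200 + 14935750817597319679898609972754380528072289602775 + 14705970035788130146361708280865851596871177455040 + 14483152307973158477477439973580005360554947493600 + 14266985855615350141992702063526572444725769172800 + 14057177240091594992845750562592358144068037273200 + 13853450033713455934978420844293918170965601950400 + 13655543604660406564478729117946862197094664779680 + 13463212004594767035401563919102540194318683585600 + 13276222948975395271020986642448338247175368535800 + 13094356881181211774157685455565484298583925131200 + 12917406112516600804236635652111896672927385602400 + 12745174031016379460180147176750404717288353794368 + 12577474372713532362019882082319478339429296507600 + 12414130549691278694980662834497147451904240708800 + 12254975029823441788634756900721542997392647879200 + 12099848763623145057133051117168105744261095374400 + 11948600654077855743918887978203504422457831682220 + 11801087065755906907574210348842967330822549809600 + 11657171369832054384311110222637565290202762616800 + 11516723522002752524259169135617835587911163067200 + 11379619670550338803732274264955718497578887316400 + 11245741792073275994276600450073886515254429818560 + 11114977352630563482715244630886980858100308541600 + 10987218992255499534638057910991728204558925684800 + 10862364230979868858108079980185004020416210620200 + 10740315194676724264196753238834610716816028478400 + 10620978359180316216816789313958670597740294828640 + 10504264311277235818829791629189893997765126753600 + 10390087525285091951233815633220438628224201462800 + 10278366154045467306596892884476132836522865963200 + 10169021833257749569292670619747663338261984410400 + 10061979498170825889615905665855582671543437206080 + 9957167211731546453265739981836253685381526401850 + 9854516003363179994984649878930725296872438500800 + 9753959717614576117484806512819187283639046271200 + 9655434871982105651651626649053336907036631662400 + 9558880523262284595135110382562803537966265345776 + 9464238141843846133797138992636439146501252817600 + 9371451493394396661897167041728238762712024848800 + 9280466527439111257412728526760003434918704219200 + 9191231272367581341476067675541157248044485909400 + 9103695736440271042985819411964574798063109853120 + 9017811814398381693523689040153588243364401269600 + 8933533199310546350593561105198881811183425556800 + 8850815299316930180680657761632225498116912357200 + 8769615158956224399206523286754865631161711326400 + 8689891384783895086486463984148003216332968496160 + 8611604075011067202824423768074597781951590401600 + 8534714752912754102799205698716788873184165487300 + 8459186303771933270031071135011330564571916235200 + 8384982915142354908013254721546318892952864338400 + 8312070020228073560987052506576350902579361170240 + 8240414244191624650978543433243796153419194263600 + 8169983353215627859089837933814361998261765252800 + 8100746206154478470453483375053223337259546903200 + 8032672708623768567340428892909918939467449870400 = 5124071316624905292355907254845239388263371224422695, so H_119 = 5124071316624905292355907254845239388263371224422695/955888052326228459513511038256280353796626534577600; reducing by gcd(5124071316624905292355907254845239388263371224422695, 955888052326228459513511038256280353796626534577600) = 55 gives 93164933029543732588289222815367988877515840444049/17379782769567790172972927968296006432665936992320 ≈ 5.36053. (The PNT-adjacent estimate ln(119) + γ ≈ 5.35634 matches within O(1/n).)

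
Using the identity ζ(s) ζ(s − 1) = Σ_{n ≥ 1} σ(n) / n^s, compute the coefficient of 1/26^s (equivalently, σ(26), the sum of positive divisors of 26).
σ(26) = 42

In the product (Σ m^0/m^s)(Σ k / k^s) = Σ (Σ_{d | n} d) / n^s, the coefficient of 1/n^s is σ(n) = Σ_{d | n} d. For n = 26, divisors are [1, 2, 13, 26]; summing: σ(26) = 42.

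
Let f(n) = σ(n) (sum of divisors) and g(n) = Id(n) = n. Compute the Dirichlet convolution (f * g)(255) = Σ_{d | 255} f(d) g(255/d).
(σ * Id)(255) = 2695

Divisors of 255: [1, 3, 5, 15, 17, 51, 85, 255]. For each d | 255:
  d = 1: σ(1) · Id(255/1) = 1 · 255 = 255
  d = 3: σ(3) · Id(255/3) = 4 · 85 = 340
  d = 5: σ(5) · Id(255/5) = 6 · 51 = 306
  d = 15: σ(15) · Id(255/15) = 24 · 17 = 408
  d = 17: σ(17) · Id(255/17) = 18 · 15 = 270
  d = 51: σ(51) · Id(255/51) = 72 · 5 = 360
  d = 85: σ(85) · Id(255/85) = 108 · 3 = 324
  d = 255: σ(255) · Id(255/255) = 432 · 1 = 432
Summing: (σ * Id)(255) = 255 + 340 + 306 + 408 + 270 + 360 + 324 + 432 = 2695.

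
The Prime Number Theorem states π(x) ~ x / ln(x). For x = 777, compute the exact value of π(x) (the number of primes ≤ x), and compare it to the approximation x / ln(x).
π(777) = 137;  x/ln(x) ≈ 116.75;  relative error ≈ 14.78%.

Directly count primes up to 777: π(777) = 137. The PNT approximation gives 777/ln(777) ≈ 777/6.65544 ≈ 116.75. Relative error (π(x) − x/ln(x)) / π(x) ≈ 14.78%; the approximation is known to undercount slightly (Li(x) is a better estimate).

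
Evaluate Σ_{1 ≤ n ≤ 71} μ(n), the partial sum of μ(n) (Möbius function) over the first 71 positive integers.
Σ_{n ≤ 71} μ(n) = -3

Compute μ(n) for each 1 ≤ n ≤ 71: μ(1) = 1, μ(2) = -1, μ(3) = -1, μ(4) = 0, μ(5) = -1, μ(6) = 1, μ(7) = -1, μ(8) = 0, μ(9) = 0, μ(10) = 1, μ(11) = -1, μ(12) = 0, μ(13) = -1, μ(14) = 1, μ(15) = 1, μ(16) = 0, μ(17) = -1, μ(18) = 0, μ(19) = -1, μ(20) = 0, μ(21) = 1, μ(22) = 1, μ(23) = -1, μ(24) = 0, μ(25) = 0, μ(26) = 1, μ(27) = 0, μ(28) = 0, μ(29) = -1, μ(30) = -1, μ(31) = -1, μ(32) = 0, μ(33) = 1, μ(34) = 1, μ(35) = 1, μ(36) = 0, μ(37) = -1, μ(38) = 1, μ(39) = 1, μ(40) = 0, μ(41) = -1, μ(42) = -1, μ(43) = -1, μ(44) = 0, μ(45) = 0, μ(46) = 1, μ(47) = -1, μ(48) = 0, μ(49) = 0, μ(50) = 0, μ(51) = 1, μ(52) = 0, μ(53) = -1, μ(54) = 0, μ(55) = 1, μ(56) = 0, μ(57) = 1, μ(58) = 1, μ(59) = -1, μ(60) = 0, μ(61) = -1, μ(62) = 1, μ(63) = 0, μ(64) = 0, μ(65) = 1, μ(66) = -1, μ(67) = -1, μ(68) = 0, μ(69) = 1, μ(70) = -1, μ(71) = -1. Summing all 71 values: -3. (Mertens function M(x) = Σ_{n ≤ x} μ(n); on average M(x) should be small (PNT ⟺ M(x) = o(x)).)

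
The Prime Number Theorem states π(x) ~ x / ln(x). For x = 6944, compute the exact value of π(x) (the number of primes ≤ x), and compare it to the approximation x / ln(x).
π(6944) = 890;  x/ln(x) ≈ 785.02;  relative error ≈ 11.80%.

Directly count primes up to 6944: π(6944) = 890. The PNT approximation gives 6944/ln(6944) ≈ 6944/8.84563 ≈ 785.02. Relative error (π(x) − x/ln(x)) / π(x) ≈ 11.80%; the approximation is known to undercount slightly (Li(x) is a better estimate).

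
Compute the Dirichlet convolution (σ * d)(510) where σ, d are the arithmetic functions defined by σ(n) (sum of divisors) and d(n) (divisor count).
(σ * d)(510) = 4800

Divisors of 510: [1, 2, 3, 5, 6, 10, 15, 17, 30, 34, 51, 85, 102, 170, 255, 510]. For each d | 510:
  d = 1: σ(1) · d(510/1) = 1 · 16 = 16
  d = 2: σ(2) · d(510/2) = 3 · 8 = 24
  d = 3: σ(3) · d(510/3) = 4 · 8 = 32
  d = 5: σ(5) · d(510/5) = 6 · 8 = 48
  d = 6: σ(6) · d(510/6) = 12 · 4 = 48
  d = 10: σ(10) · d(510/10) = 18 · 4 = 72
  d = 15: σ(15) · d(510/15) = 24 · 4 = 96
  d = 17: σ(17) · d(510/17) = 18 · 8 = 144
  d = 30: σ(30) · d(510/30) = 72 · 2 = 144
  d = 34: σ(34) · d(510/34) = 54 · 4 = 216
  d = 51: σ(51) · d(510/51) = 72 · 4 = 288
  d = 85: σ(85) · d(510/85) = 108 · 4 = 432
  d = 102: σ(102) · d(510/102) = 216 · 2 = 432
  d = 170: σ(170) · d(510/170) = 324 · 2 = 648
  d = 255: σ(255) · d(510/255) = 432 · 2 = 864
  d = 510: σ(510) · d(510/510) = 1296 · 1 = 1296
Summing: (σ * d)(510) = 16 + 24 + 32 + 48 + 48 + 72 + 96 + 144 + 144 + 216 + 288 + 432 + 432 + 648 + 864 + 1296 = 4800.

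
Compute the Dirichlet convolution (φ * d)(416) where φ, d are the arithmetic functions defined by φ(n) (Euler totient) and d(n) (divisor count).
(φ * d)(416) = 882

Divisors of 416: [1, 2, 4, 8, 13, 16, 26, 32, 52, 104, 208, 416]. For each d | 416:
  d = 1: φ(1) · d(416/1) = 1 · 12 = 12
  d = 2: φ(2) · d(416/2) = 1 · 10 = 10
  d = 4: φ(4) · d(416/4) = 2 · 8 = 16
  d = 8: φ(8) · d(416/8) = 4 · 6 = 24
  d = 13: φ(13) · d(416/13) = 12 · 6 = 72
  d = 16: φ(16) · d(416/16) = 8 · 4 = 32
  d = 26: φ(26) · d(416/26) = 12 · 5 = 60
  d = 32: φ(32) · d(416/32) = 16 · 2 = 32
  d = 52: φ(52) · d(416/52) = 24 · 4 = 96
  d = 104: φ(104) · d(416/104) = 48 · 3 = 144
  d = 208: φ(208) · d(416/208) = 96 · 2 = 192
  d = 416: φ(416) · d(416/416) = 192 · 1 = 192
Summing: (φ * d)(416) = 12 + 10 + 16 + 24 + 72 + 32 + 60 + 32 + 96 + 144 + 192 + 192 = 882.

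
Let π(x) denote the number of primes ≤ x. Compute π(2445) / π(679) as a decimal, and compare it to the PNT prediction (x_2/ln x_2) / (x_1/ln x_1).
π(2445)/π(679) = 362/123 ≈ 2.9431;  PNT prediction ≈ 3.0096.

π(679) = 123 and π(2445) = 362, so π(2445)/π(679) ≈ 2.9431. The PNT-predicted ratio is (2445/ln(2445)) / (679/ln(679)) ≈ 3.0096. The two agree to within a few percent, as expected.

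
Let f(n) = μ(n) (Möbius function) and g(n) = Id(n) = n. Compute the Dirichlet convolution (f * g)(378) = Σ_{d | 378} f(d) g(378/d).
(μ * Id)(378) = 108

Divisors of 378: [1, 2, 3, 6, 7, 9, 14, 18, 21, 27, 42, 54, 63, 126, 189, 378]. For each d | 378:
  d = 1: μ(1) · Id(378/1) = 1 · 378 = 378
  d = 2: μ(2) · Id(378/2) = -1 · 189 = -189
  d = 3: μ(3) · Id(378/3) = -1 · 126 = -126
  d = 6: μ(6) · Id(378/6) = 1 · 63 = 63
  d = 7: μ(7) · Id(378/7) = -1 · 54 = -54
  d = 9: μ(9) · Id(378/9) = 0 · 42 = 0
  d = 14: μ(14) · Id(378/14) = 1 · 27 = 27
  d = 18: μ(18) · Id(378/18) = 0 · 21 = 0
  d = 21: μ(21) · Id(378/21) = 1 · 18 = 18
  d = 27: μ(27) · Id(378/27) = 0 · 14 = 0
  d = 42: μ(42) · Id(378/42) = -1 · 9 = -9
  d = 54: μ(54) · Id(378/54) = 0 · 7 = 0
  d = 63: μ(63) · Id(378/63) = 0 · 6 = 0
  d = 126: μ(126) · Id(378/126) = 0 · 3 = 0
  d = 189: μ(189) · Id(378/189) = 0 · 2 = 0
  d = 378: μ(378) · Id(378/378) = 0 · 1 = 0
Summing: (μ * Id)(378) = 378 + -189 + -126 + 63 + -54 + 0 + 27 + 0 + 18 + 0 + -9 + 0 + 0 + 0 + 0 + 0 = 108.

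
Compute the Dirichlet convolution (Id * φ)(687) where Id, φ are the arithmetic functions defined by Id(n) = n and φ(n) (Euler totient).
(Id * φ)(687) = 2285

Divisors of 687: [1, 3, 229, 687]. For each d | 687:
  d = 1: Id(1) · φ(687/1) = 1 · 456 = 456
  d = 3: Id(3) · φ(687/3) = 3 · 228 = 684
  d = 229: Id(229) · φ(687/229) = 229 · 2 = 458
  d = 687: Id(687) · φ(687/687) = 687 · 1 = 687
Summing: (Id * φ)(687) = 456 + 684 + 458 + 687 = 2285.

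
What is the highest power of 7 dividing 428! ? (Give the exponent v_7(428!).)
v_7(428!) = 70

Legendre's formula: v_p(n!) = Σ_{k ≥ 1} ⌊n / p^k⌋. For p = 7, n = 428, the terms are:
  ⌊428/7^1⌋ = ⌊428/7⌋ = 61
  ⌊428/7^2⌋ = ⌊428/49⌋ = 8
  ⌊428/7^3⌋ = ⌊428/343⌋ = 1
(the next term ⌊428/7^4⌋ = 0, terminating the sum). Summing: v_7(428!) = 61 + 8 + 1 = 70.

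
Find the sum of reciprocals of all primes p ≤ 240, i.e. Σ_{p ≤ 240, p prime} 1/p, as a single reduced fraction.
Σ 1/p = 2098799936456271323771652759516428422371386490386771476792994918184499649543226735989117756998751/1062411448280052319722448549835623701226301211611796930357321893850294264731624591303255041960530

π(240) = 52, so the primes ≤ 240 are [2, 3, 5, 7, 11, 13, 17, 19, 23, 29, 31, 37, 41, 43, 47, 53, 59, 61, 67, 71, 73, 79, 83, 89, 97, 101, 103, 107, 109, 113, 127, 131, 137, 139, 149, 151, 157, 163, 167, 173, 179, 181, 191, 193, 197, 199, 211, 223, 227, 229, 233, 239]. Summing 1/p over these primes: 2098799936456271323771652759516428422371386490386771476792994918184499649543226735989117756998751/1062411448280052319722448549835623701226301211611796930357321893850294264731624591303255041960530 ≈ 1.9755. Mertens estimate ln ln(240) + 0.2615 ≈ 1.9627.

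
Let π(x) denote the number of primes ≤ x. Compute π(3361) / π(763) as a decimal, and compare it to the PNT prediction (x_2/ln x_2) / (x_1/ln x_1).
π(3361)/π(763) = 474/135 ≈ 3.5111;  PNT prediction ≈ 3.6006.

π(763) = 135 and π(3361) = 474, so π(3361)/π(763) ≈ 3.5111. The PNT-predicted ratio is (3361/ln(3361)) / (763/ln(763)) ≈ 3.6006. The two agree to within a few percent, as expected.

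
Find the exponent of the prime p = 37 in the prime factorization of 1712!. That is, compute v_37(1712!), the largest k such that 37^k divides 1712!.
v_37(1712!) = 47

Legendre's formula: v_p(n!) = Σ_{k ≥ 1} ⌊n / p^k⌋. For p = 37, n = 1712, the terms are:
  ⌊1712/37^1⌋ = ⌊1712/37⌋ = 46
  ⌊1712/37^2⌋ = ⌊1712/1369⌋ = 1
(the next term ⌊1712/37^3⌋ = 0, terminating the sum). Summing: v_37(1712!) = 46 + 1 = 47.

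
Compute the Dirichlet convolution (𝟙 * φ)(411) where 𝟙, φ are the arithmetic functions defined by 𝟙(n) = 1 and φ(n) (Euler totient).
(𝟙 * φ)(411) = 411

Divisors of 411: [1, 3, 137, 411]. For each d | 411:
  d = 1: 𝟙(1) · φ(411/1) = 1 · 272 = 272
  d = 3: 𝟙(3) · φ(411/3) = 1 · 136 = 136
  d = 137: 𝟙(137) · φ(411/137) = 1 · 2 = 2
  d = 411: 𝟙(411) · φ(411/411) = 1 · 1 = 1
Summing: (𝟙 * φ)(411) = 272 + 136 + 2 + 1 = 411.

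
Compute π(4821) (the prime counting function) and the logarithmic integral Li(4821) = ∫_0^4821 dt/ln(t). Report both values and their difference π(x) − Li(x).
π(4821) = 649;  Li(4821) ≈ 663.22;  π(x) − Li(x) ≈ -14.22.

Direct count of primes ≤ 4821 gives π(4821) = 649. Numerical evaluation of the logarithmic integral gives Li(4821) ≈ 663.22. The difference π(x) − Li(x) ≈ -14.22 is typically negative for small/moderate x (Li(x) overestimates), though Littlewood's theorem shows this sign changes infinitely often.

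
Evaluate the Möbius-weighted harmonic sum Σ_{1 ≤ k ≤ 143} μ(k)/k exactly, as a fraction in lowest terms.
Σ μ(k)/k = 10391887234035457572196499544638378349921869282953777/1669107775099865011251538855274990009561055775533405515

Values of μ(k) for 1 ≤ k ≤ 143: μ(1) = 1, μ(2) = -1, μ(3) = -1, μ(5) = -1, μ(6) = 1, μ(7) = -1, μ(10) = 1, μ(11) = -1, μ(13) = -1, μ(14) = 1, μ(15) = 1, μ(17) = -1, μ(19) = -1, μ(21) = 1, μ(22) = 1, μ(23) = -1, μ(26) = 1, μ(29) = -1, μ(30) = -1, μ(31) = -1, μ(33) = 1, μ(34) = 1, μ(35) = 1, μ(37) = -1, μ(38) = 1, μ(39) = 1, μ(41) = -1, μ(42) = -1, μ(43) = -1, μ(46) = 1, μ(47) = -1, μ(51) = 1, μ(53) = -1, μ(55) = 1, μ(57) = 1, μ(58) = 1, μ(59) = -1, μ(61) = -1, μ(62) = 1, μ(65) = 1, μ(66) = -1, μ(67) = -1, μ(69) = 1, μ(70) = -1, μ(71) = -1, μ(73) = -1, μ(74) = 1, μ(77) = 1, μ(78) = -1, μ(79) = -1, μ(82) = 1, μ(83) = -1, μ(85) = 1, μ(86) = 1, μ(87) = 1, μ(89) = -1, μ(91) = 1, μ(93) = 1, μ(94) = 1, μ(95) = 1, μ(97) = -1, μ(101) = -1, μ(102) = -1, μ(103) = -1, μ(105) = -1, μ(106) = 1, μ(107) = -1, μ(109) = -1, μ(110) = -1, μ(111) = 1, μ(113) = -1, μ(114) = -1, μ(115) = 1, μ(118) = 1, μ(119) = 1, μ(122) = 1, μ(123) = 1, μ(127) = -1, μ(129) = 1, μ(130) = -1, μ(131) = -1, μ(133) = 1, μ(134) = 1, μ(137) = -1, μ(138) = -1, μ(139) = -1, μ(141) = 1, μ(142) = 1, μ(143) = 1, with μ = 0 on non-squarefree integers. Summing μ(k)/k for k where μ(k) ≠ 0 gives 10391887234035457572196499544638378349921869282953777/1669107775099865011251538855274990009561055775533405515 ≈ 0.0062. (PNT ⟺ this sum → 0 as n → ∞.)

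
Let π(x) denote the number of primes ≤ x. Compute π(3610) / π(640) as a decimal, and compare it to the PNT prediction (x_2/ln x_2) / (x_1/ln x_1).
π(3610)/π(640) = 504/115 ≈ 4.3826;  PNT prediction ≈ 4.4494.

π(640) = 115 and π(3610) = 504, so π(3610)/π(640) ≈ 4.3826. The PNT-predicted ratio is (3610/ln(3610)) / (640/ln(640)) ≈ 4.4494. The two agree to within a few percent, as expected.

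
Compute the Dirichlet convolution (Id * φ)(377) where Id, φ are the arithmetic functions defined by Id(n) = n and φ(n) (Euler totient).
(Id * φ)(377) = 1425

Divisors of 377: [1, 13, 29, 377]. For each d | 377:
  d = 1: Id(1) · φ(377/1) = 1 · 336 = 336
  d = 13: Id(13) · φ(377/13) = 13 · 28 = 364
  d = 29: Id(29) · φ(377/29) = 29 · 12 = 348
  d = 377: Id(377) · φ(377/377) = 377 · 1 = 377
Summing: (Id * φ)(377) = 336 + 364 + 348 + 377 = 1425.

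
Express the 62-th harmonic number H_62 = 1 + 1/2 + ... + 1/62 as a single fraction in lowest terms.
H_62 = 928551009361054917576341971/197044480683803711251893600

Direct summation: H_62 = 1 + 1/2 + ... + 1/62. The least common denominator is lcm(1, ..., 62) = 591133442051411133755680800; over this denominator the numerator is 591133442051411133755680800 + 295566721025705566877840400 + 197044480683803711251893600 + 147783360512852783438920200 + 118226688410282226751136160 + 98522240341901855625946800 + 84447634578773019107954400 + 73891680256426391719460100 + 65681493561267903750631200 + 59113344205141113375568080 + 53739403822855557614152800 + 49261120170950927812973400 + 45471803234723933365821600 + 42223817289386509553977200 + 39408896136760742250378720 + 36945840128213195859730050 + 34772555414788890220922400 + 32840746780633951875315600 + 31112286423758480723983200 + 29556672102570556687784040 + 28149211526257673035984800 + 26869701911427778807076400 + 25701454002235266685029600 + 24630560085475463906486700 + 23645337682056445350227232 + 22735901617361966682910800 + 21893831187089301250210400 + 21111908644693254776988600 + 20383911794876245991575200 + 19704448068380371125189360 + 19068820711335843024376800 + 18472920064106597929865025 + 17913134607618519204717600 + 17386277707394445110461200 + 16889526915754603821590880 + 16420373390316975937657800 + 15976579514903003615018400 + 15556143211879240361991600 + 15157267744907977788607200 + 14778336051285278343892020 + 14417888830522222774528800 + 14074605763128836517992400 + 13747289350032817064085600 + 13434850955713889403538200 + 13136298712253580750126240 + 12850727001117633342514800 + 12577307277689598590546400 + 12315280042737731953243350 + 12063947796967574158279200 + 11822668841028222675113616 + 11590851804929630073640800 + 11367950808680983341455400 + 11153461170781342146333600 + 10946915593544650625105200 + 10747880764571111522830560 + 10555954322346627388494300 + 10370762141252826907994400 + 10191955897438122995787600 + 10019210882227307351791200 + 9852224034190185562594680 + 9690712164777231700912800 + 9534410355667921512188400 = 2785653028083164752729025913, so H_62 = 2785653028083164752729025913/591133442051411133755680800; reducing by gcd(2785653028083164752729025913, 591133442051411133755680800) = 3 gives 928551009361054917576341971/197044480683803711251893600 ≈ 4.71239. (The PNT-adjacent estimate ln(62) + γ ≈ 4.70435 matches within O(1/n).)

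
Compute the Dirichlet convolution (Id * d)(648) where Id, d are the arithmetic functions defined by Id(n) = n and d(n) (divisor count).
(Id * d)(648) = 4654

Divisors of 648: [1, 2, 3, 4, 6, 8, 9, 12, 18, 24, 27, 36, 54, 72, 81, 108, 162, 216, 324, 648]. For each d | 648:
  d = 1: Id(1) · d(648/1) = 1 · 20 = 20
  d = 2: Id(2) · d(648/2) = 2 · 15 = 30
  d = 3: Id(3) · d(648/3) = 3 · 16 = 48
  d = 4: Id(4) · d(648/4) = 4 · 10 = 40
  d = 6: Id(6) · d(648/6) = 6 · 12 = 72
  d = 8: Id(8) · d(648/8) = 8 · 5 = 40
  d = 9: Id(9) · d(648/9) = 9 · 12 = 108
  d = 12: Id(12) · d(648/12) = 12 · 8 = 96
  d = 18: Id(18) · d(648/18) = 18 · 9 = 162
  d = 24: Id(24) · d(648/24) = 24 · 4 = 96
  d = 27: Id(27) · d(648/27) = 27 · 8 = 216
  d = 36: Id(36) · d(648/36) = 36 · 6 = 216
  d = 54: Id(54) · d(648/54) = 54 · 6 = 324
  d = 72: Id(72) · d(648/72) = 72 · 3 = 216
  d = 81: Id(81) · d(648/81) = 81 · 4 = 324
  d = 108: Id(108) · d(648/108) = 108 · 4 = 432
  d = 162: Id(162) · d(648/162) = 162 · 3 = 486
  d = 216: Id(216) · d(648/216) = 216 · 2 = 432
  d = 324: Id(324) · d(648/324) = 324 · 2 = 648
  d = 648: Id(648) · d(648/648) = 648 · 1 = 648
Summing: (Id * d)(648) = 20 + 30 + 48 + 40 + 72 + 40 + 108 + 96 + 162 + 96 + 216 + 216 + 324 + 216 + 324 + 432 + 486 + 432 + 648 + 648 = 4654.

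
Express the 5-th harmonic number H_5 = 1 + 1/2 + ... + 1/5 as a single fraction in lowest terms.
H_5 = 137/60

Direct summation: H_5 = 1 + 1/2 + ... + 1/5. The least common denominator is lcm(1, ..., 5) = 60; over this denominator the numerator is 60 + 30 + 20 + 15 + 12 = 137, so H_5 = 137/60 (already in lowest terms) ≈ 2.28333. (The PNT-adjacent estimate ln(5) + γ ≈ 2.18665 matches within O(1/n).)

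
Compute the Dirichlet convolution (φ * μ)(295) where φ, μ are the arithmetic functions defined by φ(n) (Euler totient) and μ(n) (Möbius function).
(φ * μ)(295) = 171

Divisors of 295: [1, 5, 59, 295]. For each d | 295:
  d = 1: φ(1) · μ(295/1) = 1 · 1 = 1
  d = 5: φ(5) · μ(295/5) = 4 · -1 = -4
  d = 59: φ(59) · μ(295/59) = 58 · -1 = -58
  d = 295: φ(295) · μ(295/295) = 232 · 1 = 232
Summing: (φ * μ)(295) = 1 + -4 + -58 + 232 = 171.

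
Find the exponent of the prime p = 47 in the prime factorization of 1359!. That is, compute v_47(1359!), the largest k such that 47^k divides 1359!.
v_47(1359!) = 28

Legendre's formula: v_p(n!) = Σ_{k ≥ 1} ⌊n / p^k⌋. For p = 47, n = 1359, the terms are:
  ⌊1359/47^1⌋ = ⌊1359/47⌋ = 28
(the next term ⌊1359/47^2⌋ = 0, terminating the sum). Summing: v_47(1359!) = 28 = 28.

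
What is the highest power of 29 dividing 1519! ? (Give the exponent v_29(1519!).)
v_29(1519!) = 53

Legendre's formula: v_p(n!) = Σ_{k ≥ 1} ⌊n / p^k⌋. For p = 29, n = 1519, the terms are:
  ⌊1519/29^1⌋ = ⌊1519/29⌋ = 52
  ⌊1519/29^2⌋ = ⌊1519/841⌋ = 1
(the next term ⌊1519/29^3⌋ = 0, terminating the sum). Summing: v_29(1519!) = 52 + 1 = 53.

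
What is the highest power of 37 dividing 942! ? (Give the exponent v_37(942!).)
v_37(942!) = 25

Legendre's formula: v_p(n!) = Σ_{k ≥ 1} ⌊n / p^k⌋. For p = 37, n = 942, the terms are:
  ⌊942/37^1⌋ = ⌊942/37⌋ = 25
(the next term ⌊942/37^2⌋ = 0, terminating the sum). Summing: v_37(942!) = 25 = 25.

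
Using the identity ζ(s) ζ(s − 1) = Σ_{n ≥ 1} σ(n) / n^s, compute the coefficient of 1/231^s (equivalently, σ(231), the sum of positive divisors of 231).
σ(231) = 384

In the product (Σ m^0/m^s)(Σ k / k^s) = Σ (Σ_{d | n} d) / n^s, the coefficient of 1/n^s is σ(n) = Σ_{d | n} d. For n = 231, divisors are [1, 3, 7, 11, 21, 33, 77, 231]; summing: σ(231) = 384.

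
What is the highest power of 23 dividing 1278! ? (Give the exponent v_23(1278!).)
v_23(1278!) = 57

Legendre's formula: v_p(n!) = Σ_{k ≥ 1} ⌊n / p^k⌋. For p = 23, n = 1278, the terms are:
  ⌊1278/23^1⌋ = ⌊1278/23⌋ = 55
  ⌊1278/23^2⌋ = ⌊1278/529⌋ = 2
(the next term ⌊1278/23^3⌋ = 0, terminating the sum). Summing: v_23(1278!) = 55 + 2 = 57.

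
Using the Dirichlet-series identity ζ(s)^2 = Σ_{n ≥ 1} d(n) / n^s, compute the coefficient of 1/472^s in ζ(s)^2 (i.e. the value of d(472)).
d(472) = 8

ζ(s)^2 = (Σ 1/m^s)(Σ 1/k^s). The coefficient of 1/n^s in the product is the number of ordered pairs (m, k) with mk = n, which equals d(n). For n = 472, divisors are [1, 2, 4, 8, 59, 118, 236, 472], so d(472) = 8.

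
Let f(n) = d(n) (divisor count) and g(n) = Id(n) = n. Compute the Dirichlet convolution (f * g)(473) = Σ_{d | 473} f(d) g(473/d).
(d * Id)(473) = 585

Divisors of 473: [1, 11, 43, 473]. For each d | 473:
  d = 1: d(1) · Id(473/1) = 1 · 473 = 473
  d = 11: d(11) · Id(473/11) = 2 · 43 = 86
  d = 43: d(43) · Id(473/43) = 2 · 11 = 22
  d = 473: d(473) · Id(473/473) = 4 · 1 = 4
Summing: (d * Id)(473) = 473 + 86 + 22 + 4 = 585.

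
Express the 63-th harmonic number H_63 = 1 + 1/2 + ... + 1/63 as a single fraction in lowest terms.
H_63 = 310559566510213034489743057/65681493561267903750631200

Direct summation: H_63 = 1 + 1/2 + ... + 1/63. The least common denominator is lcm(1, ..., 63) = 591133442051411133755680800; over this denominator the numerator is 591133442051411133755680800 + 295566721025705566877840400 + 197044480683803711251893600 + 147783360512852783438920200 + 118226688410282226751136160 + 98522240341901855625946800 + 84447634578773019107954400 + 73891680256426391719460100 + 65681493561267903750631200 + 59113344205141113375568080 + 53739403822855557614152800 + 49261120170950927812973400 + 45471803234723933365821600 + 42223817289386509553977200 + 39408896136760742250378720 + 36945840128213195859730050 + 34772555414788890220922400 + 32840746780633951875315600 + 31112286423758480723983200 + 29556672102570556687784040 + 28149211526257673035984800 + 26869701911427778807076400 + 25701454002235266685029600 + 24630560085475463906486700 + 23645337682056445350227232 + 22735901617361966682910800 + 21893831187089301250210400 + 21111908644693254776988600 + 20383911794876245991575200 + 19704448068380371125189360 + 19068820711335843024376800 + 18472920064106597929865025 + 17913134607618519204717600 + 17386277707394445110461200 + 16889526915754603821590880 + 16420373390316975937657800 + 15976579514903003615018400 + 15556143211879240361991600 + 15157267744907977788607200 + 14778336051285278343892020 + 14417888830522222774528800 + 14074605763128836517992400 + 13747289350032817064085600 + 13434850955713889403538200 + 13136298712253580750126240 + 12850727001117633342514800 + 12577307277689598590546400 + 12315280042737731953243350 + 12063947796967574158279200 + 11822668841028222675113616 + 11590851804929630073640800 + 11367950808680983341455400 + 11153461170781342146333600 + 10946915593544650625105200 + 10747880764571111522830560 + 10555954322346627388494300 + 10370762141252826907994400 + 10191955897438122995787600 + 10019210882227307351791200 + 9852224034190185562594680 + 9690712164777231700912800 + 9534410355667921512188400 + 9383070508752557678661600 = 2795036098591917310407687513, so H_63 = 2795036098591917310407687513/591133442051411133755680800; reducing by gcd(2795036098591917310407687513, 591133442051411133755680800) = 9 gives 310559566510213034489743057/65681493561267903750631200 ≈ 4.72827. (The PNT-adjacent estimate ln(63) + γ ≈ 4.72035 matches within O(1/n).)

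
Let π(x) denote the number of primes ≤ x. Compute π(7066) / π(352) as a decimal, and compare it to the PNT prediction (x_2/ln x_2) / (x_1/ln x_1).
π(7066)/π(352) = 907/70 ≈ 12.9571;  PNT prediction ≈ 13.2805.

π(352) = 70 and π(7066) = 907, so π(7066)/π(352) ≈ 12.9571. The PNT-predicted ratio is (7066/ln(7066)) / (352/ln(352)) ≈ 13.2805. The two agree to within a few percent, as expected.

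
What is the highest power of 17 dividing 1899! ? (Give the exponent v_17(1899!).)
v_17(1899!) = 117

Legendre's formula: v_p(n!) = Σ_{k ≥ 1} ⌊n / p^k⌋. For p = 17, n = 1899, the terms are:
  ⌊1899/17^1⌋ = ⌊1899/17⌋ = 111
  ⌊1899/17^2⌋ = ⌊1899/289⌋ = 6
(the next term ⌊1899/17^3⌋ = 0, terminating the sum). Summing: v_17(1899!) = 111 + 6 = 117.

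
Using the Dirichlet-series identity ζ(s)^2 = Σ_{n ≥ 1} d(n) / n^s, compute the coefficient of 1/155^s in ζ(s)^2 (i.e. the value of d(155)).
d(155) = 4

ζ(s)^2 = (Σ 1/m^s)(Σ 1/k^s). The coefficient of 1/n^s in the product is the number of ordered pairs (m, k) with mk = n, which equals d(n). For n = 155, divisors are [1, 5, 31, 155], so d(155) = 4.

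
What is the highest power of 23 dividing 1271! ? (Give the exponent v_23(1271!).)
v_23(1271!) = 57

Legendre's formula: v_p(n!) = Σ_{k ≥ 1} ⌊n / p^k⌋. For p = 23, n = 1271, the terms are:
  ⌊1271/23^1⌋ = ⌊1271/23⌋ = 55
  ⌊1271/23^2⌋ = ⌊1271/529⌋ = 2
(the next term ⌊1271/23^3⌋ = 0, terminating the sum). Summing: v_23(1271!) = 55 + 2 = 57.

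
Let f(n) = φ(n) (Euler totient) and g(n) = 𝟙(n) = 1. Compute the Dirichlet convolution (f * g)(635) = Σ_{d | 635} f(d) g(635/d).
(φ * 𝟙)(635) = 635

Divisors of 635: [1, 5, 127, 635]. For each d | 635:
  d = 1: φ(1) · 𝟙(635/1) = 1 · 1 = 1
  d = 5: φ(5) · 𝟙(635/5) = 4 · 1 = 4
  d = 127: φ(127) · 𝟙(635/127) = 126 · 1 = 126
  d = 635: φ(635) · 𝟙(635/635) = 504 · 1 = 504
Summing: (φ * 𝟙)(635) = 1 + 4 + 126 + 504 = 635.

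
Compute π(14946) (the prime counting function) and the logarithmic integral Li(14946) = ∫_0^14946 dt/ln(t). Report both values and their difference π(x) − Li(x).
π(14946) = 1749;  Li(14946) ≈ 1771.01;  π(x) − Li(x) ≈ -22.01.

Direct count of primes ≤ 14946 gives π(14946) = 1749. Numerical evaluation of the logarithmic integral gives Li(14946) ≈ 1771.01. The difference π(x) − Li(x) ≈ -22.01 is typically negative for small/moderate x (Li(x) overestimates), though Littlewood's theorem shows this sign changes infinitely often.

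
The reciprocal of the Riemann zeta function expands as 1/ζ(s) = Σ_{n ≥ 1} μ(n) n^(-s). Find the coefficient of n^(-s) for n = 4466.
μ(4466) = 1

Factor n = 4466 = 2 · 7 · 11 · 29. μ(n) = 0 if any exponent ≥ 2 (not squarefree); otherwise μ(n) = (−1)^{ω(n)} where ω(n) is the number of distinct prime factors. Applying: μ(4466) = 1.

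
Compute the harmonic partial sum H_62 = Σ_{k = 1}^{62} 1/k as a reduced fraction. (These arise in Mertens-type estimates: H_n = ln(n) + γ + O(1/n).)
H_62 = 928551009361054917576341971/197044480683803711251893600

Direct summation: H_62 = 1 + 1/2 + ... + 1/62. The least common denominator is lcm(1, ..., 62) = 591133442051411133755680800; over this denominator the numerator is 591133442051411133755680800 + 295566721025705566877840400 + 197044480683803711251893600 + 147783360512852783438920200 + 118226688410282226751136160 + 98522240341901855625946800 + 84447634578773019107954400 + 73891680256426391719460100 + 65681493561267903750631200 + 59113344205141113375568080 + 53739403822855557614152800 + 49261120170950927812973400 + 45471803234723933365821600 + 42223817289386509553977200 + 39408896136760742250378720 + 36945840128213195859730050 + 34772555414788890220922400 + 32840746780633951875315600 + 31112286423758480723983200 + 29556672102570556687784040 + 28149211526257673035984800 + 26869701911427778807076400 + 25701454002235266685029600 + 24630560085475463906486700 + 23645337682056445350227232 + 22735901617361966682910800 + 21893831187089301250210400 + 21111908644693254776988600 + 20383911794876245991575200 + 19704448068380371125189360 + 19068820711335843024376800 + 18472920064106597929865025 + 17913134607618519204717600 + 17386277707394445110461200 + 16889526915754603821590880 + 16420373390316975937657800 + 15976579514903003615018400 + 15556143211879240361991600 + 15157267744907977788607200 + 14778336051285278343892020 + 14417888830522222774528800 + 14074605763128836517992400 + 13747289350032817064085600 + 13434850955713889403538200 + 13136298712253580750126240 + 12850727001117633342514800 + 12577307277689598590546400 + 12315280042737731953243350 + 12063947796967574158279200 + 11822668841028222675113616 + 11590851804929630073640800 + 11367950808680983341455400 + 11153461170781342146333600 + 10946915593544650625105200 + 10747880764571111522830560 + 10555954322346627388494300 + 10370762141252826907994400 + 10191955897438122995787600 + 10019210882227307351791200 + 9852224034190185562594680 + 9690712164777231700912800 + 9534410355667921512188400 = 2785653028083164752729025913, so H_62 = 2785653028083164752729025913/591133442051411133755680800; reducing by gcd(2785653028083164752729025913, 591133442051411133755680800) = 3 gives 928551009361054917576341971/197044480683803711251893600 ≈ 4.71239. (The PNT-adjacent estimate ln(62) + γ ≈ 4.70435 matches within O(1/n).)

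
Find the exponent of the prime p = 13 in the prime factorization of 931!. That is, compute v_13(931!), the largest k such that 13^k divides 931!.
v_13(931!) = 76

Legendre's formula: v_p(n!) = Σ_{k ≥ 1} ⌊n / p^k⌋. For p = 13, n = 931, the terms are:
  ⌊931/13^1⌋ = ⌊931/13⌋ = 71
  ⌊931/13^2⌋ = ⌊931/169⌋ = 5
(the next term ⌊931/13^3⌋ = 0, terminating the sum). Summing: v_13(931!) = 71 + 5 = 76.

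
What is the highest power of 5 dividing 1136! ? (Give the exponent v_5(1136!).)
v_5(1136!) = 282

Legendre's formula: v_p(n!) = Σ_{k ≥ 1} ⌊n / p^k⌋. For p = 5, n = 1136, the terms are:
  ⌊1136/5^1⌋ = ⌊1136/5⌋ = 227
  ⌊1136/5^2⌋ = ⌊1136/25⌋ = 45
  ⌊1136/5^3⌋ = ⌊1136/125⌋ = 9
  ⌊1136/5^4⌋ = ⌊1136/625⌋ = 1
(the next term ⌊1136/5^5⌋ = 0, terminating the sum). Summing: v_5(1136!) = 227 + 45 + 9 + 1 = 282.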